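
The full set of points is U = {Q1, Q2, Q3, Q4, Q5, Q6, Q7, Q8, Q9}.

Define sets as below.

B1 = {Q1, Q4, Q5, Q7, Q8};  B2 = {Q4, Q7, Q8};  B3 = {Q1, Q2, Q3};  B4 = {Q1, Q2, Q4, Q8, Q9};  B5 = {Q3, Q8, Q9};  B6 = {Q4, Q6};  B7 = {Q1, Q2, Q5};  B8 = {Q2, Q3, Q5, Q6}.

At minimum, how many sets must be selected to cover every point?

B2 and B4 and B8 together: B2 ∪ B4 ∪ B8 = {Q1, Q2, Q3, Q4, Q5, Q6, Q7, Q8, Q9} — every point is covered.
No 2 of the 8 sets cover everything (all 28 combinations miss at least one point), so 3 is optimal.

3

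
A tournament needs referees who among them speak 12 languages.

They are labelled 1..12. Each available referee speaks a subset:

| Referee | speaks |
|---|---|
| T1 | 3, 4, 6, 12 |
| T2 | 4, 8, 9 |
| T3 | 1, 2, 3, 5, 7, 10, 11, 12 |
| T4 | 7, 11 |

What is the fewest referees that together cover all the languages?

T1 and T2 and T3 together: T1 ∪ T2 ∪ T3 = {1, 2, 3, 4, 5, 6, 7, 8, 9, 10, 11, 12} — every language is covered.
Only T3 contains 1, so T3 is forced; the remaining 4 languages need at least 2 more referees (each remaining referee adds at most 3) — so at least 3 referees are needed, and 3 is optimal.

3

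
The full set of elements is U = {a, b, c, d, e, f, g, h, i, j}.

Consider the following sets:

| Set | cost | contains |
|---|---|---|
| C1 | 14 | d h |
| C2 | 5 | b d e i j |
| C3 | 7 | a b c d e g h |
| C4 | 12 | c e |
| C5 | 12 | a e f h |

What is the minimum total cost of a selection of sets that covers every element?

C2, C3, C5 together cover every element (C2 ∪ C3 ∪ C5 = {a, b, c, d, e, f, g, h, i, j}); total cost 5 + 7 + 12 = 24.
No covering selection has total cost below 24.

24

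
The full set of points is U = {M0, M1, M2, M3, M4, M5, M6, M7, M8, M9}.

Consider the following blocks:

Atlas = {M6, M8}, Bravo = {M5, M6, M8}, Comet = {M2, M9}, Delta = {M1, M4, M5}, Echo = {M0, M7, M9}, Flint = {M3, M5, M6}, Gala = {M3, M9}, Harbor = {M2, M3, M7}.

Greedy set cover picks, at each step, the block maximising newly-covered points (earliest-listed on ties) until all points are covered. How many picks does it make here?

4

Greedy: pick Bravo (covers 3 new) → pick Echo (covers 3 new) → pick Delta (covers 2 new) → pick Harbor (covers 2 new). Total picks: 4.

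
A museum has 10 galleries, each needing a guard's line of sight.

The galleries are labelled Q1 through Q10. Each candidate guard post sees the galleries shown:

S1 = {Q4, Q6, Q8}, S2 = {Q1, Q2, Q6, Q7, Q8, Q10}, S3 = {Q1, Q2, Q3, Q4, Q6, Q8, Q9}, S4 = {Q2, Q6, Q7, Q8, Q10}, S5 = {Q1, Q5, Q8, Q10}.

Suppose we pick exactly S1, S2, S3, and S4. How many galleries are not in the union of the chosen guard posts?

Union of S1, S2, S3, S4 = {Q1, Q2, Q3, Q4, Q6, Q7, Q8, Q9, Q10}.
Not covered: Q5 — 1 gallery.

1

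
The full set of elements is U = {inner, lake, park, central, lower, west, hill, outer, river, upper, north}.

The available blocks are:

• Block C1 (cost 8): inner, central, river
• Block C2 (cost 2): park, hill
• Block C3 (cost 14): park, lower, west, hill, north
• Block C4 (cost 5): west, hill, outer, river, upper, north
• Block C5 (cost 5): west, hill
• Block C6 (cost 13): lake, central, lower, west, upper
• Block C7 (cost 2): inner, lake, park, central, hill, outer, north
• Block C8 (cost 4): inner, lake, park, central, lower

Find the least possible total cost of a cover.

9

C4, C8 together cover every element (C4 ∪ C8 = {inner, lake, park, central, lower, west, hill, outer, river, upper, north}); total cost 5 + 4 = 9.
The greedy pick C7, C4, C8 costs 11; no covering selection beats 9.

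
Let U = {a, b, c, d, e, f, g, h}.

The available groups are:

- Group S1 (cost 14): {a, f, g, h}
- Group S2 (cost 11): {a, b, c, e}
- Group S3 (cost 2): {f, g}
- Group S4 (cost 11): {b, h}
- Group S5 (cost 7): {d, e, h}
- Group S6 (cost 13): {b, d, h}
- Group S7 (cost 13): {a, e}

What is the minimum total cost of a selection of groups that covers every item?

20

S2, S3, S5 together cover every item (S2 ∪ S3 ∪ S5 = {a, b, c, d, e, f, g, h}); total cost 11 + 2 + 7 = 20.
No covering selection has total cost below 20.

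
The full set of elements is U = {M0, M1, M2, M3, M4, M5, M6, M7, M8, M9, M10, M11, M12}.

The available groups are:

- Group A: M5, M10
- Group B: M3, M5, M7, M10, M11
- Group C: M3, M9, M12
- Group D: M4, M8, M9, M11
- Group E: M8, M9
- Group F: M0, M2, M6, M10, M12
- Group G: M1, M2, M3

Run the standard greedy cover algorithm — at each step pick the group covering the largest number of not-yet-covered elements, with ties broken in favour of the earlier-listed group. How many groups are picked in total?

Greedy: pick B (covers 5 new) → pick F (covers 4 new) → pick D (covers 3 new) → pick G (covers 1 new). Total picks: 4.

4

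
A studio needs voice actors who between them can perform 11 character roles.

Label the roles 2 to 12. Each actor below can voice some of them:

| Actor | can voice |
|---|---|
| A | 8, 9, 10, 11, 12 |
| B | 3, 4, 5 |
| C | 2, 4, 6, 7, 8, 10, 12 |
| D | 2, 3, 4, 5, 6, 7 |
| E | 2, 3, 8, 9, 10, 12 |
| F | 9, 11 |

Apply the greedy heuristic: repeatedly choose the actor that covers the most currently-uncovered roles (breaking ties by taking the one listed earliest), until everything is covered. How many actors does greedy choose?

3

Greedy: pick C (covers 7 new) → pick A (covers 2 new) → pick B (covers 2 new). Total picks: 3.
(The true minimum cover uses only 2 actors, so greedy is not optimal here.)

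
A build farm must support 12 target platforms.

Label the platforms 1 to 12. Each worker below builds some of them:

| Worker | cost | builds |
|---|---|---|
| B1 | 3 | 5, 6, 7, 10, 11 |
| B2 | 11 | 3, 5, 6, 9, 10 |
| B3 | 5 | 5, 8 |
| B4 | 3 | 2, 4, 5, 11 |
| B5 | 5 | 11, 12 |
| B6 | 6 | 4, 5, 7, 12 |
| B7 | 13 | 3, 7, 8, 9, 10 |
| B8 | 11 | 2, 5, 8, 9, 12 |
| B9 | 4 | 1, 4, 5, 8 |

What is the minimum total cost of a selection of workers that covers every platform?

B2, B4, B6, B9 together cover every platform (B2 ∪ B4 ∪ B6 ∪ B9 = {1, 2, 3, 4, 5, 6, 7, 8, 9, 10, 11, 12}); total cost 11 + 3 + 6 + 4 = 24.
The greedy pick B1, B9, B4, B5, B2 costs 26; no covering selection beats 24.

24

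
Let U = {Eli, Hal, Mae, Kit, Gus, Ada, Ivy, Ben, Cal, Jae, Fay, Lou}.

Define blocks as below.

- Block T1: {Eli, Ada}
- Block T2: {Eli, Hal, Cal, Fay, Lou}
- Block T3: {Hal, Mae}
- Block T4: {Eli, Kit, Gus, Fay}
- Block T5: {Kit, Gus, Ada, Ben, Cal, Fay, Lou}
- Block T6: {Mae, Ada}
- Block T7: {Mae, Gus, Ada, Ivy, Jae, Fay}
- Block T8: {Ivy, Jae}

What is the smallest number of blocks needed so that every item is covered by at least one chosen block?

3

Take {T2, T5, T7}. Their union is {Eli, Hal, Mae, Kit, Gus, Ada, Ivy, Ben, Cal, Jae, Fay, Lou}, which is all 12 items.
Only T5 contains Ben, so T5 is forced; the remaining 5 items need at least 2 more blocks (each remaining block adds at most 3) — so at least 3 blocks are needed, and 3 is optimal.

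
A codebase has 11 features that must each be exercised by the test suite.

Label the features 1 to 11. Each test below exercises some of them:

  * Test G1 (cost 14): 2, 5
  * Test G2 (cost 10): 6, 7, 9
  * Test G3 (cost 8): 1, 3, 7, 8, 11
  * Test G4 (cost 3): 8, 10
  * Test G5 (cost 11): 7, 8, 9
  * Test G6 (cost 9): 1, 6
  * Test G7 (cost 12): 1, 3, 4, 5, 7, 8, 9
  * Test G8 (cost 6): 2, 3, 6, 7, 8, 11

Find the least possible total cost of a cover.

G4, G7, G8 together cover every feature (G4 ∪ G7 ∪ G8 = {1, 2, 3, 4, 5, 6, 7, 8, 9, 10, 11}); total cost 3 + 12 + 6 = 21.
No covering selection has total cost below 21.

21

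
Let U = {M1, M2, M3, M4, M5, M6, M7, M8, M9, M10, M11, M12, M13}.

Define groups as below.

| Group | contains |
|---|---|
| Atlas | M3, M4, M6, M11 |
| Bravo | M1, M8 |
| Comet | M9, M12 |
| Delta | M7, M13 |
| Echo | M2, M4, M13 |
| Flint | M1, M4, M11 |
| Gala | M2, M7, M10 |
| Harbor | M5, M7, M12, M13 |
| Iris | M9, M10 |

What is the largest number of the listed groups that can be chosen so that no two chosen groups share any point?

4

Atlas, Bravo, Comet, Delta are pairwise disjoint (Atlas={M3,M4,M6,M11}; Bravo={M1,M8}; Comet={M9,M12}; Delta={M7,M13}).
Every remaining group overlaps one of these, and no 5 of the listed groups are pairwise disjoint, so 4 is the maximum.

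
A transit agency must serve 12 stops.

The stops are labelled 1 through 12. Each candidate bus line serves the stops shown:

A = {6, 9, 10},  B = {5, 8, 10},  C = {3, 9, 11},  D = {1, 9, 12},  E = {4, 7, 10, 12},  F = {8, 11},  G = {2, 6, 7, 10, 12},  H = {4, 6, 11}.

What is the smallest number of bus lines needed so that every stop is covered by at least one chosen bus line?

5

B and C and D and G and H together: B ∪ C ∪ D ∪ G ∪ H = {1, 2, 3, 4, 5, 6, 7, 8, 9, 10, 11, 12} — every stop is covered.
No 4 of the 8 bus lines cover everything (all 70 combinations miss at least one stop), so 5 is optimal.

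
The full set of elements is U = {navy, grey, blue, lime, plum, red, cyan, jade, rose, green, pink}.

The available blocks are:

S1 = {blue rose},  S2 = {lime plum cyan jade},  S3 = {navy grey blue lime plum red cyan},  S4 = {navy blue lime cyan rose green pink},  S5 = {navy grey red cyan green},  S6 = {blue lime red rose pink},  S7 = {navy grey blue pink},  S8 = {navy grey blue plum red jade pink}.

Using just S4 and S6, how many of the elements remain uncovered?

Union of S4, S6 = {navy, blue, lime, red, cyan, rose, green, pink}.
Not covered: grey, plum, jade — 3 elements.

3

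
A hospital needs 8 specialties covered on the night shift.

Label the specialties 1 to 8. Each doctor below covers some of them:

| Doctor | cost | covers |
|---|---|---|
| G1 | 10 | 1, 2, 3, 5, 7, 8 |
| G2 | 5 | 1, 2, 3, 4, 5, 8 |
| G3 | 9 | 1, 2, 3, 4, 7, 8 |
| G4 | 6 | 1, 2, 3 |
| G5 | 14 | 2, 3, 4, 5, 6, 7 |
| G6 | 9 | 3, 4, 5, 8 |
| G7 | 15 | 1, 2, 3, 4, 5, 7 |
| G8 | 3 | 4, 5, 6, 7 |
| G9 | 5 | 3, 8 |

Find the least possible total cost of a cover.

G2, G8 together cover every specialty (G2 ∪ G8 = {1, 2, 3, 4, 5, 6, 7, 8}); total cost 5 + 3 = 8.
No covering selection has total cost below 8.

8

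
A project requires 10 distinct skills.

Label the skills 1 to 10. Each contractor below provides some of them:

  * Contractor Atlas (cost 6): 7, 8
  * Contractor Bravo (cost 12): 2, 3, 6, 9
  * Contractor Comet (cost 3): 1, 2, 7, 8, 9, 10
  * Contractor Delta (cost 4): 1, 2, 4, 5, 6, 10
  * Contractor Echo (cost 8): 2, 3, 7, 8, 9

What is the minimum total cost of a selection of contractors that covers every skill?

12

Delta, Echo together cover every skill (Delta ∪ Echo = {1, 2, 3, 4, 5, 6, 7, 8, 9, 10}); total cost 4 + 8 = 12.
The greedy pick Comet, Delta, Echo costs 15; no covering selection beats 12.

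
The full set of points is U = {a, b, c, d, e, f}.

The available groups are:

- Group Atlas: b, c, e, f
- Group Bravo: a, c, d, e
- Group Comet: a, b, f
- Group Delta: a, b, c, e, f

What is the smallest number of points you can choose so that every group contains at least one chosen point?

2

The 2 points {a, c} hit every group.
No single point lies in every group, so at least 2 are needed and 2 is optimal.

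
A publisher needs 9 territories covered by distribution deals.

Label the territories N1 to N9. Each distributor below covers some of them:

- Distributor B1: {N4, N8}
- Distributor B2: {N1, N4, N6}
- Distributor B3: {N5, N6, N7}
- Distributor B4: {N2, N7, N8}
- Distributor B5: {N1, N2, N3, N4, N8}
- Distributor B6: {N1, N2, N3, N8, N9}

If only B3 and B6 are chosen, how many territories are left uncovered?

Union of B3, B6 = {N1, N2, N3, N5, N6, N7, N8, N9}.
Not covered: N4 — 1 territory.

1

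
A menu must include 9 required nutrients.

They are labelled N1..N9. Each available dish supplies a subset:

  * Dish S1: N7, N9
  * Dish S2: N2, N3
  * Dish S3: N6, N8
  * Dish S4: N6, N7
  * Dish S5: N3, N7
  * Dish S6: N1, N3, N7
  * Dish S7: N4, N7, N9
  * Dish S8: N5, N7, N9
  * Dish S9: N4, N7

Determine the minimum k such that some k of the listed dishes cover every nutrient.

5

S2 and S3 and S6 and S8 and S9 together: S2 ∪ S3 ∪ S6 ∪ S8 ∪ S9 = {N1, N2, N3, N4, N5, N6, N7, N8, N9} — every nutrient is covered.
No 4 of the 9 dishes cover everything (all 126 combinations miss at least one nutrient), so 5 is optimal.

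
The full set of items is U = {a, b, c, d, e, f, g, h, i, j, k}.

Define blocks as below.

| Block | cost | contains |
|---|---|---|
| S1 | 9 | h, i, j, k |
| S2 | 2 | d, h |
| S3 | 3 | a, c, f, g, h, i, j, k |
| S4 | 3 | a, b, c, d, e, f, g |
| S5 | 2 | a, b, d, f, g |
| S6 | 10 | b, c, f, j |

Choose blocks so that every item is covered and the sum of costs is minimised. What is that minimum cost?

6

S3, S4 together cover every item (S3 ∪ S4 = {a, b, c, d, e, f, g, h, i, j, k}); total cost 3 + 3 = 6.
No covering selection has total cost below 6.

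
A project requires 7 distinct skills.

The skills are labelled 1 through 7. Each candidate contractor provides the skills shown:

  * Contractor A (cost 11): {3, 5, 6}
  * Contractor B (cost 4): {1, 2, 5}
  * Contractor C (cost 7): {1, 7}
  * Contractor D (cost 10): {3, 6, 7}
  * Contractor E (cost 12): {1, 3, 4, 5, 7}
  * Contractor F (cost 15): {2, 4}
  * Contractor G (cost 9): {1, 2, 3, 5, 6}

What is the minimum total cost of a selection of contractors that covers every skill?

E, G together cover every skill (E ∪ G = {1, 2, 3, 4, 5, 6, 7}); total cost 12 + 9 = 21.
The greedy pick B, D, E costs 26; no covering selection beats 21.

21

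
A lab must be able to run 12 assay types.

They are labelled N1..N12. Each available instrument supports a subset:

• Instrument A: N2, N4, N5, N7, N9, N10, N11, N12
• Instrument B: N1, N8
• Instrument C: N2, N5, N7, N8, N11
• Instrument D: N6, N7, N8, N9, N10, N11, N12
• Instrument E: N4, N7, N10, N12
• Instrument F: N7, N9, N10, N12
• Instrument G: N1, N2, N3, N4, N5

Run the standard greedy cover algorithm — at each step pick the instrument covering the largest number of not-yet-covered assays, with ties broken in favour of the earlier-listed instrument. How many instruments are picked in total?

Greedy: pick A (covers 8 new) → pick B (covers 2 new) → pick D (covers 1 new) → pick G (covers 1 new). Total picks: 4.
(The true minimum cover uses only 2 instruments, so greedy is not optimal here.)

4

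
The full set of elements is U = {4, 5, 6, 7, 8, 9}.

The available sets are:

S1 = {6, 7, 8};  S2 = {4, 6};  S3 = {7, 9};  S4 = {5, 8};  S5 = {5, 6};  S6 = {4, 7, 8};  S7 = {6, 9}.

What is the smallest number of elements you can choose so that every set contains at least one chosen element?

H = {6, 7, 8} meets every set (each contains at least one member of H), and |H| = 3.
The sets S2, S3, S4 are pairwise disjoint, so any hitting set needs a separate element for each — at least 3. Hence 3 is optimal.

3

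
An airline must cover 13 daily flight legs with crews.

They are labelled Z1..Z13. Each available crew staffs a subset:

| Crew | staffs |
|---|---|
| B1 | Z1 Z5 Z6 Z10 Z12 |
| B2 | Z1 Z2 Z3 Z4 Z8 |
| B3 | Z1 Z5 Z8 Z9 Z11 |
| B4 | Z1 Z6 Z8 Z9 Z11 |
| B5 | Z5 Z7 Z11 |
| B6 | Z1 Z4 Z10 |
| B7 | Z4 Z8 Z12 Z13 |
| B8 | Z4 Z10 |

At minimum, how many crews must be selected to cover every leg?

Take {B1, B2, B4, B5, B7}. Their union is {Z1, Z2, Z3, Z4, Z5, Z6, Z7, Z8, Z9, Z10, Z11, Z12, Z13}, which is all 13 legs.
No 4 of the 8 crews cover everything (all 70 combinations miss at least one leg), so 5 is optimal.

5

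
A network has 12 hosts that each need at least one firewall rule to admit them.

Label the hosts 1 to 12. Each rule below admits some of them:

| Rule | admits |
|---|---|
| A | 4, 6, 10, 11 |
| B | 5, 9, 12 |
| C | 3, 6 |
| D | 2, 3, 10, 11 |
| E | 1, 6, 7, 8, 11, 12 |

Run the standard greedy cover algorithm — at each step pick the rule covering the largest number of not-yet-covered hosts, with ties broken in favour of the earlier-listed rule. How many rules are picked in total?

4

Greedy: pick E (covers 6 new) → pick D (covers 3 new) → pick B (covers 2 new) → pick A (covers 1 new). Total picks: 4.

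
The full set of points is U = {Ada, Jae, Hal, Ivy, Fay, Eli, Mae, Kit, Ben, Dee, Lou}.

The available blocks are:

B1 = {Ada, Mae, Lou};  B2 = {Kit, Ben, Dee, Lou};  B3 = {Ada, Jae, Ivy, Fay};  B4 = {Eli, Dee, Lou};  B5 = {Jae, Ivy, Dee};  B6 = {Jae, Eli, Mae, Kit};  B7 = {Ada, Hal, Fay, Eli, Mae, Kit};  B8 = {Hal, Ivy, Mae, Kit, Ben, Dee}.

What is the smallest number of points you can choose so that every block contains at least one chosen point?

H = {Ivy, Eli, Lou} meets every block (each contains at least one member of H), and |H| = 3.
No choice of 2 points meets every block, so 3 is the minimum.

3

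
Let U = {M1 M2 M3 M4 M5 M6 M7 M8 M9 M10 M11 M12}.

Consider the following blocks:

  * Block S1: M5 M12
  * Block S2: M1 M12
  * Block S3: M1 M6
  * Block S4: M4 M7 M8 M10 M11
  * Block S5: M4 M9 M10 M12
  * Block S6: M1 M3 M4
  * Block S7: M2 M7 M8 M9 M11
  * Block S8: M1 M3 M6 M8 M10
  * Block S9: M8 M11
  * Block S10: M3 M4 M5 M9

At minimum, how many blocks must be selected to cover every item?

S3 and S5 and S7 and S10 together: S3 ∪ S5 ∪ S7 ∪ S10 = {M1, M2, M3, M4, M5, M6, M7, M8, M9, M10, M11, M12} — every item is covered.
No 3 of the 10 blocks cover everything (all 120 combinations miss at least one item), so 4 is optimal.

4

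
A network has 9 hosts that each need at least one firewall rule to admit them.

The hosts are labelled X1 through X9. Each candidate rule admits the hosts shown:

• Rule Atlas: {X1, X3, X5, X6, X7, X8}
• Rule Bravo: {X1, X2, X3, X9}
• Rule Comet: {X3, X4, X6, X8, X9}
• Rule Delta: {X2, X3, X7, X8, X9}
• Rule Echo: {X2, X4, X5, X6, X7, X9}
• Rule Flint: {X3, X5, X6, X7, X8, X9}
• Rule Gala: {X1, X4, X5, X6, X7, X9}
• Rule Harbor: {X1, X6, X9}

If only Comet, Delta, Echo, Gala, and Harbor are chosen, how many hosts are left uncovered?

0

Union of Comet, Delta, Echo, Gala, Harbor = {X1, X2, X3, X4, X5, X6, X7, X8, X9} — that's every host, so 0 are uncovered.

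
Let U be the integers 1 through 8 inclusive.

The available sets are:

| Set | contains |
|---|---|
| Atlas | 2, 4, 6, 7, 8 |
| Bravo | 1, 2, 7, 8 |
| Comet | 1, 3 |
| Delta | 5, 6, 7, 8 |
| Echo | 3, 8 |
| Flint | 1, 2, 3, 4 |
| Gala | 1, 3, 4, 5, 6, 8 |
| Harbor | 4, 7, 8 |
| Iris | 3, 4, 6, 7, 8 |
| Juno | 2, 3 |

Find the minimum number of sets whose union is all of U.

2

Take {Bravo, Gala}. Their union is {1, 2, 3, 4, 5, 6, 7, 8}, which is all 8 items.
No single set has all 8 items (the largest, Gala, has 6), so 2 is optimal.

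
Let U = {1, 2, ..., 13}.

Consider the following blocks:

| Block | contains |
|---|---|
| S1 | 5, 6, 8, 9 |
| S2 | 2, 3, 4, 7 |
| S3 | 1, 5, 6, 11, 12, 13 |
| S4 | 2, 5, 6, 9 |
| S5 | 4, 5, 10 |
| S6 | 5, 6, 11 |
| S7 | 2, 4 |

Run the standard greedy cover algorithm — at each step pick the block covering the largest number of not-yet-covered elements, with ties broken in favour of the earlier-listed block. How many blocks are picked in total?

4

Greedy: pick S3 (covers 6 new) → pick S2 (covers 4 new) → pick S1 (covers 2 new) → pick S5 (covers 1 new). Total picks: 4.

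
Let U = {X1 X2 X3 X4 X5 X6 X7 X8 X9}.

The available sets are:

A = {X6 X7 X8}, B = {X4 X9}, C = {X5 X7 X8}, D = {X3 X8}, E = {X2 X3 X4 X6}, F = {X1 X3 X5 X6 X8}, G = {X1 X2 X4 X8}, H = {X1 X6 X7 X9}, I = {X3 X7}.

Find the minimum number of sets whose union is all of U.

3

F and G and H together: F ∪ G ∪ H = {X1, X2, X3, X4, X5, X6, X7, X8, X9} — every element is covered.
No 2 of the 9 sets cover everything (all 36 combinations miss at least one element), so 3 is optimal.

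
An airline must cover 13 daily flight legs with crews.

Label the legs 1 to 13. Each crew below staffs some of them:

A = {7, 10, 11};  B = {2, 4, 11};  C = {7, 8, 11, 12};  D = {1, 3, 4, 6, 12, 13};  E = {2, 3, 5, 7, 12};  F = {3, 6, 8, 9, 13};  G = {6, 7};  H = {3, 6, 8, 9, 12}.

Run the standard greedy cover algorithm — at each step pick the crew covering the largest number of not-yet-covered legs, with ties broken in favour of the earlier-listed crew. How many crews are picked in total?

4

Greedy: pick D (covers 6 new) → pick A (covers 3 new) → pick E (covers 2 new) → pick F (covers 2 new). Total picks: 4.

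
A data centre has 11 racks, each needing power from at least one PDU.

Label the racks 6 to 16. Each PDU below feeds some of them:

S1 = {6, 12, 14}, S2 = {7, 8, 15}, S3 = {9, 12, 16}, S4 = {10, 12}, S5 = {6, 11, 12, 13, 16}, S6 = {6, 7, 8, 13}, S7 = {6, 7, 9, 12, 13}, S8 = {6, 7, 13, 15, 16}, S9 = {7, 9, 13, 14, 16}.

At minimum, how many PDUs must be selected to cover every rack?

S2 and S4 and S5 and S9 together: S2 ∪ S4 ∪ S5 ∪ S9 = {6, 7, 8, 9, 10, 11, 12, 13, 14, 15, 16} — every rack is covered.
No 3 of the 9 PDUs cover everything (all 84 combinations miss at least one rack), so 4 is optimal.

4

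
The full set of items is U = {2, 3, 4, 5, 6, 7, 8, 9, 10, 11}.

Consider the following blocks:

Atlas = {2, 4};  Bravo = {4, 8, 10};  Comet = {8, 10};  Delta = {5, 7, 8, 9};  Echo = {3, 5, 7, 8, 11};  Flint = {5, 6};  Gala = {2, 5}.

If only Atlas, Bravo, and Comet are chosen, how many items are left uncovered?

6

Union of Atlas, Bravo, Comet = {2, 4, 8, 10}.
Not covered: 3, 5, 6, 7, 9, 11 — 6 items.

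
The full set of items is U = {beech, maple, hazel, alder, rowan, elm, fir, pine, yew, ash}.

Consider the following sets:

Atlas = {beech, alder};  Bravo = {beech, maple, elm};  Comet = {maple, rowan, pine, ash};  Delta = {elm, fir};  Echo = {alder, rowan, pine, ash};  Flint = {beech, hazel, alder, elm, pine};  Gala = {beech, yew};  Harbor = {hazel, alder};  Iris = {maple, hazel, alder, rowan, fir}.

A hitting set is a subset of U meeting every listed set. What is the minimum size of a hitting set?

4

H = {beech, hazel, rowan, fir} meets every set (each contains at least one member of H), and |H| = 4.
The sets Comet, Delta, Gala, Harbor are pairwise disjoint, so any hitting set needs a separate item for each — at least 4. Hence 4 is optimal.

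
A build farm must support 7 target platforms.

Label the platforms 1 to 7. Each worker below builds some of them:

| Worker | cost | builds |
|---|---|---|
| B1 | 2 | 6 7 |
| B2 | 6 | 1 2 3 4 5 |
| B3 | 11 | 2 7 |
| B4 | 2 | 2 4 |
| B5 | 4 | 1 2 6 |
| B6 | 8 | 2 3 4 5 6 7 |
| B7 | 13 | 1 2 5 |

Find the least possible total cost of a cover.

8

B1, B2 together cover every platform (B1 ∪ B2 = {1, 2, 3, 4, 5, 6, 7}); total cost 2 + 6 = 8.
The greedy pick B1, B4, B2 costs 10; no covering selection beats 8.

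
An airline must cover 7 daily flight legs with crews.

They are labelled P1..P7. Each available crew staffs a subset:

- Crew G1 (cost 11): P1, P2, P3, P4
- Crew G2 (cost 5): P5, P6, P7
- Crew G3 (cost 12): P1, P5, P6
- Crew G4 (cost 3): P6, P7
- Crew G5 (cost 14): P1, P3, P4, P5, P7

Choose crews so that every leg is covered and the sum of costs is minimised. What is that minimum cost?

16

G1, G2 together cover every leg (G1 ∪ G2 = {P1, P2, P3, P4, P5, P6, P7}); total cost 11 + 5 = 16.
The greedy pick G4, G1, G2 costs 19; no covering selection beats 16.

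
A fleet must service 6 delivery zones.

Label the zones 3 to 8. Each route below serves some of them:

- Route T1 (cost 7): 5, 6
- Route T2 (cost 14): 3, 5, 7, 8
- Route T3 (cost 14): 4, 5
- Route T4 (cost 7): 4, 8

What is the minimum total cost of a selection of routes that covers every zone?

T1, T2, T4 together cover every zone (T1 ∪ T2 ∪ T4 = {3, 4, 5, 6, 7, 8}); total cost 7 + 14 + 7 = 28.
No covering selection has total cost below 28.

28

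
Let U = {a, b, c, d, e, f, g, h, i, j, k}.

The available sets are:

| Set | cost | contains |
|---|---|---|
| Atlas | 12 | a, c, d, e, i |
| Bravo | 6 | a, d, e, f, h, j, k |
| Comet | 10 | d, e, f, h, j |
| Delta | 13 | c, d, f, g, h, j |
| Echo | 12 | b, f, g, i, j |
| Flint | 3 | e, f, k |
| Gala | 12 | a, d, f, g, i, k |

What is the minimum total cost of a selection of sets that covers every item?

Atlas, Bravo, Echo together cover every item (Atlas ∪ Bravo ∪ Echo = {a, b, c, d, e, f, g, h, i, j, k}); total cost 12 + 6 + 12 = 30.
No covering selection has total cost below 30.

30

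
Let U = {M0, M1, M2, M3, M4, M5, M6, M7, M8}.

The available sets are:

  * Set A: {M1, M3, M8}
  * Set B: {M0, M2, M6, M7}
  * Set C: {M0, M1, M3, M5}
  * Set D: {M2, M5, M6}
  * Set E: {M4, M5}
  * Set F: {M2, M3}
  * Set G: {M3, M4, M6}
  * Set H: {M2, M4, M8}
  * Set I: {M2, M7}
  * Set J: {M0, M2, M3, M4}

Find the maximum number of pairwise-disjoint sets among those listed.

3

A, E, I are pairwise disjoint (A={M1,M3,M8}; E={M4,M5}; I={M2,M7}).
Every remaining set overlaps one of these, and no 4 of the listed sets are pairwise disjoint, so 3 is the maximum.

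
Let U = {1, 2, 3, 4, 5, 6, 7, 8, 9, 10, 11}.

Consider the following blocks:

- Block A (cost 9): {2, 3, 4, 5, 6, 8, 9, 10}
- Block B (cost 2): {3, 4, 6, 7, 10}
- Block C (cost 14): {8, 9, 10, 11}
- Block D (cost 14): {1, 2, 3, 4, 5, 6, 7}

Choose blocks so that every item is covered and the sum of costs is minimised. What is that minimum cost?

28

C, D together cover every item (C ∪ D = {1, 2, 3, 4, 5, 6, 7, 8, 9, 10, 11}); total cost 14 + 14 = 28.
The greedy pick B, A, C, D costs 39; no covering selection beats 28.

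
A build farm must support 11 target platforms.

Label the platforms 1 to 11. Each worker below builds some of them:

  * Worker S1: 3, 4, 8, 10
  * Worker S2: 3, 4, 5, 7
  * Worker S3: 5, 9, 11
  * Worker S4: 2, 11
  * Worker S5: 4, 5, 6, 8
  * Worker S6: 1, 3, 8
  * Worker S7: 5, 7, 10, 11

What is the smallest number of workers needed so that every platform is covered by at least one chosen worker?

5

S3 and S4 and S5 and S6 and S7 together: S3 ∪ S4 ∪ S5 ∪ S6 ∪ S7 = {1, 2, 3, 4, 5, 6, 7, 8, 9, 10, 11} — every platform is covered.
No 4 of the 7 workers cover everything (all 35 combinations miss at least one platform), so 5 is optimal.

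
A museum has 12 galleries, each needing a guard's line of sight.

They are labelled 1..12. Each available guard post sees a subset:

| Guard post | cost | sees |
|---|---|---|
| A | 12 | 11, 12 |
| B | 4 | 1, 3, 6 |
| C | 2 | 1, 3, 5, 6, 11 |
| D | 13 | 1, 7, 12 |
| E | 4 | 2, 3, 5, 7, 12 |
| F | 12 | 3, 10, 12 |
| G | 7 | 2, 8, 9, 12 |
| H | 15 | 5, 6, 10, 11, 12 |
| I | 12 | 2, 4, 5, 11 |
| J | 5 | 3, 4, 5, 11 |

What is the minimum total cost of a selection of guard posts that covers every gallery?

30

C, E, F, G, J together cover every gallery (C ∪ E ∪ F ∪ G ∪ J = {1, 2, 3, 4, 5, 6, 7, 8, 9, 10, 11, 12}); total cost 2 + 4 + 12 + 7 + 5 = 30.
No covering selection has total cost below 30.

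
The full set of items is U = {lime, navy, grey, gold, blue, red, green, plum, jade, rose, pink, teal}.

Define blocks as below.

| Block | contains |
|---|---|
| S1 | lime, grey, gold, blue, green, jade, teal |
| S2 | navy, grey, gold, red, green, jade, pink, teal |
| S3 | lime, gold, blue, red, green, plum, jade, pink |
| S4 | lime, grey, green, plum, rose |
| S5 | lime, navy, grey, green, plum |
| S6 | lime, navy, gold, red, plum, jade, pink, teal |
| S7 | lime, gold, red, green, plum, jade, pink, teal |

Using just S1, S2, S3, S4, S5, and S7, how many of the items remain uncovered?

Union of S1, S2, S3, S4, S5, S7 = {lime, navy, grey, gold, blue, red, green, plum, jade, rose, pink, teal} — that's every item, so 0 are uncovered.

0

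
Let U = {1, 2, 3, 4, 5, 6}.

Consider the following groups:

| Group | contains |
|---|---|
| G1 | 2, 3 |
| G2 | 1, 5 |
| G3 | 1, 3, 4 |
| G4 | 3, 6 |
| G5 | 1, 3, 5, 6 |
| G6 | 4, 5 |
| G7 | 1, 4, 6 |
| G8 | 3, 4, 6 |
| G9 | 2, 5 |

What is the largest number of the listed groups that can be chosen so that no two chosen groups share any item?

2

G1, G7 are pairwise disjoint (G1={2,3}; G7={1,4,6}).
Every remaining group overlaps one of these, and no 3 of the listed groups are pairwise disjoint, so 2 is the maximum.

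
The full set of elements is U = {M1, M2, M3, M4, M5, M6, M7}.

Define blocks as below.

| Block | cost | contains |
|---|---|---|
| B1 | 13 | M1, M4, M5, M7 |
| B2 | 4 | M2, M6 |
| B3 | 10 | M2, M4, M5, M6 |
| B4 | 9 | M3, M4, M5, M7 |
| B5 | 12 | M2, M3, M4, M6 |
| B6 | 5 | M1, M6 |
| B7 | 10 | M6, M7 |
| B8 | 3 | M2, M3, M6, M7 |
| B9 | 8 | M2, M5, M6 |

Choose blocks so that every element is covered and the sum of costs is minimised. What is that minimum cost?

B1, B8 together cover every element (B1 ∪ B8 = {M1, M2, M3, M4, M5, M6, M7}); total cost 13 + 3 = 16.
No covering selection has total cost below 16.

16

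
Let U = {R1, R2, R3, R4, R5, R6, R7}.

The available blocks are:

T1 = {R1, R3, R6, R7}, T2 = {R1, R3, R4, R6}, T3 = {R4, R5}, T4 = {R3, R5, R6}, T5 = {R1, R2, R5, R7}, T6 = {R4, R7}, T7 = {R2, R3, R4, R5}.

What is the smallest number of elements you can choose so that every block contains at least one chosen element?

3

The 3 elements {R5, R6, R7} hit every block.
No choice of 2 elements meets every block, so 3 is the minimum.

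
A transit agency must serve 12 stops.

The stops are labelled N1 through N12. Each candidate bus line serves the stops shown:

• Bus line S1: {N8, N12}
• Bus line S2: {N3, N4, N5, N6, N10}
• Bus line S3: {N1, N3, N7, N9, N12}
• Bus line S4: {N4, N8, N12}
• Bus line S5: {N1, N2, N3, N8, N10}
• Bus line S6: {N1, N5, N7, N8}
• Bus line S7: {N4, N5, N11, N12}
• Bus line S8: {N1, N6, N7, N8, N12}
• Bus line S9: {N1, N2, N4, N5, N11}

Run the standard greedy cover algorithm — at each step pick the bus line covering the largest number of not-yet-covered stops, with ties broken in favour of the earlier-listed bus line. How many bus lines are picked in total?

Greedy: pick S2 (covers 5 new) → pick S3 (covers 4 new) → pick S5 (covers 2 new) → pick S7 (covers 1 new). Total picks: 4.

4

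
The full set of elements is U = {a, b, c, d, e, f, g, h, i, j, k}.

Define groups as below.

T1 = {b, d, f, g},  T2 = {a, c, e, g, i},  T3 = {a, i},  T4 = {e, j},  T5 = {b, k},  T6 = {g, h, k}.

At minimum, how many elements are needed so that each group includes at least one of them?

4

T = {a, f, j, k} meets every group (each contains at least one member of T), and |T| = 4.
No choice of 3 elements meets every group, so 4 is the minimum.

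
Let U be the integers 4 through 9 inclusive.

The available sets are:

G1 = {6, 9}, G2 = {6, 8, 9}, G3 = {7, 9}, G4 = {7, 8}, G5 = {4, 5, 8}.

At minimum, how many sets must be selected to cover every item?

Take {G1, G3, G5}. Their union is {4, 5, 6, 7, 8, 9}, which is all 6 items.
Only G5 contains 4, so G5 is forced; the remaining 3 items need at least 2 more sets (each remaining set adds at most 2) — so at least 3 sets are needed, and 3 is optimal.

3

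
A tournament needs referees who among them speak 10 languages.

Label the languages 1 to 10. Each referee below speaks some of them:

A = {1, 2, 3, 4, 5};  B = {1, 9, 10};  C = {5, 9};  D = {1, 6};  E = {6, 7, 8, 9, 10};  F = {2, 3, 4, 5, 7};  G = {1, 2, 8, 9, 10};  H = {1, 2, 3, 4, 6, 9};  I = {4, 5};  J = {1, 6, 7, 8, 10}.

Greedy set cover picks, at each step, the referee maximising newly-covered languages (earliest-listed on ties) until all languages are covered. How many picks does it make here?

Greedy: pick H (covers 6 new) → pick E (covers 3 new) → pick A (covers 1 new). Total picks: 3.
(The true minimum cover uses only 2 referees, so greedy is not optimal here.)

3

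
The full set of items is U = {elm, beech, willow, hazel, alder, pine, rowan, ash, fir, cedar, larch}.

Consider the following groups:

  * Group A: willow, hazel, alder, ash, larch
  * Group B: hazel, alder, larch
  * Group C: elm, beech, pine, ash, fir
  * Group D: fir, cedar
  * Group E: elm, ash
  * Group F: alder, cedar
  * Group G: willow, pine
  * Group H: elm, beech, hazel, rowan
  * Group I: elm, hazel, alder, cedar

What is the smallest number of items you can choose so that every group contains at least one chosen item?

T = {elm, hazel, pine, cedar} meets every group (each contains at least one member of T), and |T| = 4.
The groups B, D, E, G are pairwise disjoint, so any hitting set needs a separate item for each — at least 4. Hence 4 is optimal.

4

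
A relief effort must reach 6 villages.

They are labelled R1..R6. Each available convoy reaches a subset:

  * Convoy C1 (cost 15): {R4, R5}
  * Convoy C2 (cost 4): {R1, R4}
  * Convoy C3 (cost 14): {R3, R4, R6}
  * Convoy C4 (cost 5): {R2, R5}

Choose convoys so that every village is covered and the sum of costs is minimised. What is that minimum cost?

C2, C3, C4 together cover every village (C2 ∪ C3 ∪ C4 = {R1, R2, R3, R4, R5, R6}); total cost 4 + 14 + 5 = 23.
No covering selection has total cost below 23.

23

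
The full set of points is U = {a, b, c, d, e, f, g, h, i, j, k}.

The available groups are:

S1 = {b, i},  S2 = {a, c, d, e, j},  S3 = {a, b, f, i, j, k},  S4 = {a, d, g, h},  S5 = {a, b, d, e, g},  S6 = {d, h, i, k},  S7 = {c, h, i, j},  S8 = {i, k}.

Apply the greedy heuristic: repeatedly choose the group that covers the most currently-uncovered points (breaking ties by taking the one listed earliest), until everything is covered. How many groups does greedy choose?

3

Greedy: pick S3 (covers 6 new) → pick S2 (covers 3 new) → pick S4 (covers 2 new). Total picks: 3.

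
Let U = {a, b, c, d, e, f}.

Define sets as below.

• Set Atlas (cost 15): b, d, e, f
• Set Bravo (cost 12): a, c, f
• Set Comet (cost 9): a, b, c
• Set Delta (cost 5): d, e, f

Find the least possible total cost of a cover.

Comet, Delta together cover every element (Comet ∪ Delta = {a, b, c, d, e, f}); total cost 9 + 5 = 14.
No covering selection has total cost below 14.

14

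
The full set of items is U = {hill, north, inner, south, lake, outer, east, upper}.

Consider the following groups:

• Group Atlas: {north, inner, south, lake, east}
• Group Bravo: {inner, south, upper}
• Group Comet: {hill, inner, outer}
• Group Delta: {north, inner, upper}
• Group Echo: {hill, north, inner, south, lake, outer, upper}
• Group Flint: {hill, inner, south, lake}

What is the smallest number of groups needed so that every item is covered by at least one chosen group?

2

Atlas and Echo cover everything between them: the union {hill, north, inner, south, lake, outer, east, upper} is all of U.
No single group has all 8 items (the largest, Echo, has 7), so 2 is optimal.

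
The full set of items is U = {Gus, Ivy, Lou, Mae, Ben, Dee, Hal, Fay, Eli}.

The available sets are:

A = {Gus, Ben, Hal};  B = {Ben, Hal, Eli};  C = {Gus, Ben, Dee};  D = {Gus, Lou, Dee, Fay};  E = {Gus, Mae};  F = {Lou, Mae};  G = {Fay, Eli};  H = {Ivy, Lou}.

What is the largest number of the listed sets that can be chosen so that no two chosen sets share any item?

3

C, G, H are pairwise disjoint (C={Gus,Ben,Dee}; G={Fay,Eli}; H={Ivy,Lou}).
Every remaining set overlaps one of these, and no 4 of the listed sets are pairwise disjoint, so 3 is the maximum.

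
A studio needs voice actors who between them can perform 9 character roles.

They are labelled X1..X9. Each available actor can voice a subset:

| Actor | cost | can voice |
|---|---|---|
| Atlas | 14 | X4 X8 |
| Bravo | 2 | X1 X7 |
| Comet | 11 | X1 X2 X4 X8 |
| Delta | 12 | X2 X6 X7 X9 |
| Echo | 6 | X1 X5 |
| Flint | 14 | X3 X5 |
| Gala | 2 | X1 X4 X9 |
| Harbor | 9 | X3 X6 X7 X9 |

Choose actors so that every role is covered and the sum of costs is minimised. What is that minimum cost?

26

Comet, Echo, Harbor together cover every role (Comet ∪ Echo ∪ Harbor = {X1, X2, X3, X4, X5, X6, X7, X8, X9}); total cost 11 + 6 + 9 = 26.
The greedy pick Gala, Bravo, Harbor, Comet, Echo costs 30; no covering selection beats 26.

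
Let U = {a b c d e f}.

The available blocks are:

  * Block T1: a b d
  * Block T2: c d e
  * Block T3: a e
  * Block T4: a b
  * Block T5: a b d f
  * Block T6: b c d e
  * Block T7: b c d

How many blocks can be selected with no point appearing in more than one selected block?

T3, T7 are pairwise disjoint (T3={a,e}; T7={b,c,d}).
Every remaining block overlaps one of these, and no 3 of the listed blocks are pairwise disjoint, so 2 is the maximum.

2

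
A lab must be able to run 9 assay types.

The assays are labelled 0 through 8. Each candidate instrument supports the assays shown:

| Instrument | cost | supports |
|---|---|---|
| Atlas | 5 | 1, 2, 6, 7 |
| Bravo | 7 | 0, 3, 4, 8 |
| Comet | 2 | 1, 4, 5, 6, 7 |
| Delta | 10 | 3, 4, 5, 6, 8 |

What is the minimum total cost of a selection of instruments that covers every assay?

Atlas, Bravo, Comet together cover every assay (Atlas ∪ Bravo ∪ Comet = {0, 1, 2, 3, 4, 5, 6, 7, 8}); total cost 5 + 7 + 2 = 14.
No covering selection has total cost below 14.

14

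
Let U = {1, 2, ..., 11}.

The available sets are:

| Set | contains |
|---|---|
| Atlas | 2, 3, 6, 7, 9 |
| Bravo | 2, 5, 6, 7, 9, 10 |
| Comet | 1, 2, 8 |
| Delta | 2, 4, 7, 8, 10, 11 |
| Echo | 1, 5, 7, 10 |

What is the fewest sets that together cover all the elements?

Atlas and Delta and Echo together: Atlas ∪ Delta ∪ Echo = {1, 2, 3, 4, 5, 6, 7, 8, 9, 10, 11} — every element is covered.
Only Atlas contains 3, so Atlas is forced; the remaining 6 elements need at least 2 more sets (each remaining set adds at most 4) — so at least 3 sets are needed, and 3 is optimal.

3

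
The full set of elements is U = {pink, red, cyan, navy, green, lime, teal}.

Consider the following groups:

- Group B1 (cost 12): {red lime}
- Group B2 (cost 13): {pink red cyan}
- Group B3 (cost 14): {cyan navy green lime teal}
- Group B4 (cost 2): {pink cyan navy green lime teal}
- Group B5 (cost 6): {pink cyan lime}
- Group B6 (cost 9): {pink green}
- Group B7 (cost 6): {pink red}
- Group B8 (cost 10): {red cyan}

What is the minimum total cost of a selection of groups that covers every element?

B4, B7 together cover every element (B4 ∪ B7 = {pink, red, cyan, navy, green, lime, teal}); total cost 2 + 6 = 8.
No covering selection has total cost below 8.

8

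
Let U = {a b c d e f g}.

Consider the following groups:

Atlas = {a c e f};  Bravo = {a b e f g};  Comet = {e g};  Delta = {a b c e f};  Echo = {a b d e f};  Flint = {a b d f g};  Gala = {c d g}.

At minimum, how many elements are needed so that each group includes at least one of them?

H = {d, e} meets every group (each contains at least one member of H), and |H| = 2.
No single element lies in every group, so at least 2 are needed and 2 is optimal.

2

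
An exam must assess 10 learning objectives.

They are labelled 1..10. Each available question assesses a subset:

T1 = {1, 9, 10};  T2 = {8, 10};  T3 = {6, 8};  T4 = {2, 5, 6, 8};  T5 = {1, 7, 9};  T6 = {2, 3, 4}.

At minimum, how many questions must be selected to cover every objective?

4

T1 and T4 and T5 and T6 together: T1 ∪ T4 ∪ T5 ∪ T6 = {1, 2, 3, 4, 5, 6, 7, 8, 9, 10} — every objective is covered.
Only T6 contains 3, so T6 is forced; the remaining 7 objectives need at least 3 more questions (each remaining question adds at most 3) — so at least 4 questions are needed, and 4 is optimal.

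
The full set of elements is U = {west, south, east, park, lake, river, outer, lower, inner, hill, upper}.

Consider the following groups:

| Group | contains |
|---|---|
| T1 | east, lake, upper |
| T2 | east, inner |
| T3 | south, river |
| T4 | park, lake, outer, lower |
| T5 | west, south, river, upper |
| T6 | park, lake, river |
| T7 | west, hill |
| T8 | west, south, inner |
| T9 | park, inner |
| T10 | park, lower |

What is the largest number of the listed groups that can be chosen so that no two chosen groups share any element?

4

T1, T3, T7, T10 are pairwise disjoint (T1={east,lake,upper}; T3={south,river}; T7={west,hill}; T10={park,lower}).
Every remaining group overlaps one of these, and no 5 of the listed groups are pairwise disjoint, so 4 is the maximum.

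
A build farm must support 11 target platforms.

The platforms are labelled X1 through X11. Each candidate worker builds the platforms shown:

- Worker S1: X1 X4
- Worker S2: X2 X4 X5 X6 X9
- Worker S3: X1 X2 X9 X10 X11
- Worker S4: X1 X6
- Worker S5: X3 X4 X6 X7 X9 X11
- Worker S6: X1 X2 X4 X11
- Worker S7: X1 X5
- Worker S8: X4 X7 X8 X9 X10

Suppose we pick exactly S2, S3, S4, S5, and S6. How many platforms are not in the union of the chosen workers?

Union of S2, S3, S4, S5, S6 = {X1, X2, X3, X4, X5, X6, X7, X9, X10, X11}.
Not covered: X8 — 1 platform.

1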